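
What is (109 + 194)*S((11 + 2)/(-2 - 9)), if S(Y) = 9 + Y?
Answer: 26058/11 ≈ 2368.9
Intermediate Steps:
(109 + 194)*S((11 + 2)/(-2 - 9)) = (109 + 194)*(9 + (11 + 2)/(-2 - 9)) = 303*(9 + 13/(-11)) = 303*(9 + 13*(-1/11)) = 303*(9 - 13/11) = 303*(86/11) = 26058/11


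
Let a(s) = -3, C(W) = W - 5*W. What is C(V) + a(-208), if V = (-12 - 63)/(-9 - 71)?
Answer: -27/4 ≈ -6.7500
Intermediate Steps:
V = 15/16 (V = -75/(-80) = -75*(-1/80) = 15/16 ≈ 0.93750)
C(W) = -4*W
C(V) + a(-208) = -4*15/16 - 3 = -15/4 - 3 = -27/4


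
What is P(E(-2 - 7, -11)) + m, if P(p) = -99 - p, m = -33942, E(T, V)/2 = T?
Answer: -34023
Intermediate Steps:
E(T, V) = 2*T
P(E(-2 - 7, -11)) + m = (-99 - 2*(-2 - 7)) - 33942 = (-99 - 2*(-9)) - 33942 = (-99 - 1*(-18)) - 33942 = (-99 + 18) - 33942 = -81 - 33942 = -34023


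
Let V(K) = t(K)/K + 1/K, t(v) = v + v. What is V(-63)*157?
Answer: 19625/63 ≈ 311.51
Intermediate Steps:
t(v) = 2*v
V(K) = 2 + 1/K (V(K) = (2*K)/K + 1/K = 2 + 1/K)
V(-63)*157 = (2 + 1/(-63))*157 = (2 - 1/63)*157 = (125/63)*157 = 19625/63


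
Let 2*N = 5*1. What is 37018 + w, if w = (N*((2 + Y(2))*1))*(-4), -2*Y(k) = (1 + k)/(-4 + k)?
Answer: 73981/2 ≈ 36991.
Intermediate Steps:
Y(k) = -(1 + k)/(2*(-4 + k))
N = 5/2 (N = (5*1)/2 = (1/2)*5 = 5/2 ≈ 2.5000)
w = -55/2 (w = (5*((2 + (-1 - 1*2)/(2*(-4 + 2)))*1)/2)*(-4) = (5*((2 + (1/2)*(-1 - 2)/(-2))*1)/2)*(-4) = (5*((2 + (1/2)*(-1/2)*(-3))*1)/2)*(-4) = (5*((2 + 3/4)*1)/2)*(-4) = (5*((11/4)*1)/2)*(-4) = ((5/2)*(11/4))*(-4) = (55/8)*(-4) = -55/2 ≈ -27.500)
37018 + w = 37018 - 55/2 = 73981/2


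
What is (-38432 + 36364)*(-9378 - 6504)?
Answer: 32843976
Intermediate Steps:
(-38432 + 36364)*(-9378 - 6504) = -2068*(-15882) = 32843976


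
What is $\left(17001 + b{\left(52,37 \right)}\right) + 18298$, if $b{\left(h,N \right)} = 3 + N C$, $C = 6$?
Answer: $35524$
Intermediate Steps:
$b{\left(h,N \right)} = 3 + 6 N$ ($b{\left(h,N \right)} = 3 + N 6 = 3 + 6 N$)
$\left(17001 + b{\left(52,37 \right)}\right) + 18298 = \left(17001 + \left(3 + 6 \cdot 37\right)\right) + 18298 = \left(17001 + \left(3 + 222\right)\right) + 18298 = \left(17001 + 225\right) + 18298 = 17226 + 18298 = 35524$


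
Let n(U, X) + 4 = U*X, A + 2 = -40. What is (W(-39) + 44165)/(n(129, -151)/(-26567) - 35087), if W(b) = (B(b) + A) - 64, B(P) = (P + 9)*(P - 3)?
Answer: -1203989873/932136846 ≈ -1.2916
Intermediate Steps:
A = -42 (A = -2 - 40 = -42)
n(U, X) = -4 + U*X
B(P) = (-3 + P)*(9 + P) (B(P) = (9 + P)*(-3 + P) = (-3 + P)*(9 + P))
W(b) = -133 + b² + 6*b (W(b) = ((-27 + b² + 6*b) - 42) - 64 = (-69 + b² + 6*b) - 64 = -133 + b² + 6*b)
(W(-39) + 44165)/(n(129, -151)/(-26567) - 35087) = ((-133 + (-39)² + 6*(-39)) + 44165)/((-4 + 129*(-151))/(-26567) - 35087) = ((-133 + 1521 - 234) + 44165)/((-4 - 19479)*(-1/26567) - 35087) = (1154 + 44165)/(-19483*(-1/26567) - 35087) = 45319/(19483/26567 - 35087) = 45319/(-932136846/26567) = 45319*(-26567/932136846) = -1203989873/932136846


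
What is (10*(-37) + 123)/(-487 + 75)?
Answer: 247/412 ≈ 0.59951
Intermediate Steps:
(10*(-37) + 123)/(-487 + 75) = (-370 + 123)/(-412) = -247*(-1/412) = 247/412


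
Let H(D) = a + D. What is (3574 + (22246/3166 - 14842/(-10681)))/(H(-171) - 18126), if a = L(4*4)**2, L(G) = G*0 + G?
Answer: -60571573851/305037642943 ≈ -0.19857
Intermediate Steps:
L(G) = G (L(G) = 0 + G = G)
a = 256 (a = (4*4)**2 = 16**2 = 256)
H(D) = 256 + D
(3574 + (22246/3166 - 14842/(-10681)))/(H(-171) - 18126) = (3574 + (22246/3166 - 14842/(-10681)))/((256 - 171) - 18126) = (3574 + (22246*(1/3166) - 14842*(-1/10681)))/(85 - 18126) = (3574 + (11123/1583 + 14842/10681))/(-18041) = (3574 + 142299649/16908023)*(-1/18041) = (60571573851/16908023)*(-1/18041) = -60571573851/305037642943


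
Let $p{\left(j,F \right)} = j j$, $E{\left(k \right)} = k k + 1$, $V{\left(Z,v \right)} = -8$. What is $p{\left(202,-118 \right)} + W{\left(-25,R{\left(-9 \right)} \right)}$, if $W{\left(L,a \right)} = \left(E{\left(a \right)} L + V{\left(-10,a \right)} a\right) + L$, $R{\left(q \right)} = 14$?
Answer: $35742$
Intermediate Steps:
$E{\left(k \right)} = 1 + k^{2}$ ($E{\left(k \right)} = k^{2} + 1 = 1 + k^{2}$)
$p{\left(j,F \right)} = j^{2}$
$W{\left(L,a \right)} = L - 8 a + L \left(1 + a^{2}\right)$ ($W{\left(L,a \right)} = \left(\left(1 + a^{2}\right) L - 8 a\right) + L = \left(L \left(1 + a^{2}\right) - 8 a\right) + L = \left(- 8 a + L \left(1 + a^{2}\right)\right) + L = L - 8 a + L \left(1 + a^{2}\right)$)
$p{\left(202,-118 \right)} + W{\left(-25,R{\left(-9 \right)} \right)} = 202^{2} - \left(137 + 25 \left(1 + 14^{2}\right)\right) = 40804 - \left(137 + 25 \left(1 + 196\right)\right) = 40804 - 5062 = 35742$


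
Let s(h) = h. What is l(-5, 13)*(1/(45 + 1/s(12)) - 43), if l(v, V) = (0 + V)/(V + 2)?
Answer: -302263/8115 ≈ -37.247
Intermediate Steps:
l(v, V) = V/(2 + V)
l(-5, 13)*(1/(45 + 1/s(12)) - 43) = (13/(2 + 13))*(1/(45 + 1/12) - 43) = (13/15)*(1/(45 + 1/12) - 43) = (13*(1/15))*(1/(541/12) - 43) = 13*(12/541 - 43)/15 = (13/15)*(-23251/541) = -302263/8115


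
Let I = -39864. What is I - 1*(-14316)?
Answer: -25548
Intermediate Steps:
I - 1*(-14316) = -39864 - 1*(-14316) = -39864 + 14316 = -25548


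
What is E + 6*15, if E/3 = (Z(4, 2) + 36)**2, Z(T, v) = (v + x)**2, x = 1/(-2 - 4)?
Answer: 2046769/432 ≈ 4737.9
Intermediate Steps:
x = -1/6 (x = 1/(-6) = -1/6 ≈ -0.16667)
Z(T, v) = (-1/6 + v)**2 (Z(T, v) = (v - 1/6)**2 = (-1/6 + v)**2)
E = 2007889/432 (E = 3*((-1 + 6*2)**2/36 + 36)**2 = 3*((-1 + 12)**2/36 + 36)**2 = 3*((1/36)*11**2 + 36)**2 = 3*((1/36)*121 + 36)**2 = 3*(121/36 + 36)**2 = 3*(1417/36)**2 = 3*(2007889/1296) = 2007889/432 ≈ 4647.9)
E + 6*15 = 2007889/432 + 6*15 = 2007889/432 + 90 = 2046769/432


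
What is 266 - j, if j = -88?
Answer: 354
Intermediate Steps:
266 - j = 266 - 1*(-88) = 266 + 88 = 354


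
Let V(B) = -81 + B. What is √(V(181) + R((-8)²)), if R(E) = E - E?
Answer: 10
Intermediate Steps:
R(E) = 0
√(V(181) + R((-8)²)) = √((-81 + 181) + 0) = √(100 + 0) = √100 = 10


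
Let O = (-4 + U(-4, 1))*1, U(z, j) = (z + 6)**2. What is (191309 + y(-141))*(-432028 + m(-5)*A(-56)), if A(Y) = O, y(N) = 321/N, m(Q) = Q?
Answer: -3884543471648/47 ≈ -8.2650e+10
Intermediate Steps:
U(z, j) = (6 + z)**2
O = 0 (O = (-4 + (6 - 4)**2)*1 = (-4 + 2**2)*1 = (-4 + 4)*1 = 0*1 = 0)
A(Y) = 0
(191309 + y(-141))*(-432028 + m(-5)*A(-56)) = (191309 + 321/(-141))*(-432028 - 5*0) = (191309 + 321*(-1/141))*(-432028 + 0) = (191309 - 107/47)*(-432028) = (8991416/47)*(-432028) = -3884543471648/47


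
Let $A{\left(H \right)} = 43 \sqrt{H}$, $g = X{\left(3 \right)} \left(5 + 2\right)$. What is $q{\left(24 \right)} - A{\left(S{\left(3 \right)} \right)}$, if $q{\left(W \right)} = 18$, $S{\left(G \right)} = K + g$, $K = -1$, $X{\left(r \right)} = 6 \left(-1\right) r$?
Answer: $18 - 43 i \sqrt{127} \approx 18.0 - 484.59 i$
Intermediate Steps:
$X{\left(r \right)} = - 6 r$
$g = -126$ ($g = \left(-6\right) 3 \left(5 + 2\right) = \left(-18\right) 7 = -126$)
$S{\left(G \right)} = -127$ ($S{\left(G \right)} = -1 - 126 = -127$)
$q{\left(24 \right)} - A{\left(S{\left(3 \right)} \right)} = 18 - 43 \sqrt{-127} = 18 - 43 i \sqrt{127}$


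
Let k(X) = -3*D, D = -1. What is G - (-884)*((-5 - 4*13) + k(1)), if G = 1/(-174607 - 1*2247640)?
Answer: -115628382793/2422247 ≈ -47736.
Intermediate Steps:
k(X) = 3 (k(X) = -3*(-1) = 3)
G = -1/2422247 (G = 1/(-174607 - 2247640) = 1/(-2422247) = -1/2422247 ≈ -4.1284e-7)
G - (-884)*((-5 - 4*13) + k(1)) = -1/2422247 - (-884)*((-5 - 4*13) + 3) = -1/2422247 - (-884)*((-5 - 52) + 3) = -1/2422247 - (-884)*(-57 + 3) = -1/2422247 - (-884)*(-54) = -1/2422247 - 1*47736 = -1/2422247 - 47736 = -115628382793/2422247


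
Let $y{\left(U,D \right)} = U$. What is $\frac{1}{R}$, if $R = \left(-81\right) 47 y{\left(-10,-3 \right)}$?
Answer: $\frac{1}{38070} \approx 2.6267 \cdot 10^{-5}$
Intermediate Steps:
$R = 38070$ ($R = \left(-81\right) 47 \left(-10\right) = \left(-3807\right) \left(-10\right) = 38070$)
$\frac{1}{R} = \frac{1}{38070}$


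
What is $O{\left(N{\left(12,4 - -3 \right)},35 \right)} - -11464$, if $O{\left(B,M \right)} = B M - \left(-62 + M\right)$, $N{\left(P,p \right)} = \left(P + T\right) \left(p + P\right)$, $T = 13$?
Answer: $28116$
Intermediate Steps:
$N{\left(P,p \right)} = \left(13 + P\right) \left(P + p\right)$ ($N{\left(P,p \right)} = \left(P + 13\right) \left(p + P\right) = \left(13 + P\right) \left(P + p\right)$)
$O{\left(B,M \right)} = 62 - M + B M$
$O{\left(N{\left(12,4 - -3 \right)},35 \right)} - -11464 = \left(62 - 35 + \left(12^{2} + 13 \cdot 12 + 13 \left(4 - -3\right) + 12 \left(4 - -3\right)\right) 35\right) - -11464 = \left(62 - 35 + \left(144 + 156 + 13 \left(4 + 3\right) + 12 \left(4 + 3\right)\right) 35\right) + \left(-12473 + 23937\right) = \left(62 - 35 + \left(144 + 156 + 13 \cdot 7 + 12 \cdot 7\right) 35\right) + 11464 = \left(62 - 35 + \left(144 + 156 + 91 + 84\right) 35\right) + 11464 = \left(62 - 35 + 475 \cdot 35\right) + 11464 = \left(62 - 35 + 16625\right) + 11464 = 16652 + 11464 = 28116$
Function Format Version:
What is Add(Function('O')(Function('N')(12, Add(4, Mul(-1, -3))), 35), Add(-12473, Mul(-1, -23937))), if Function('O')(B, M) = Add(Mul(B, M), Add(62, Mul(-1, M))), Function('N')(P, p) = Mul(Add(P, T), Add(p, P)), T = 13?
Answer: 28116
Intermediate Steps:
Function('N')(P, p) = Mul(Add(13, P), Add(P, p)) (Function('N')(P, p) = Mul(Add(P, 13), Add(p, P)) = Mul(Add(13, P), Add(P, p)))
Function('O')(B, M) = Add(62, Mul(-1, M), Mul(B, M))
Add(Function('O')(Function('N')(12, Add(4, Mul(-1, -3))), 35), Add(-12473, Mul(-1, -23937))) = Add(Add(62, Mul(-1, 35), Mul(Add(Pow(12, 2), Mul(13, 12), Mul(13, Add(4, Mul(-1, -3))), Mul(12, Add(4, Mul(-1, -3)))), 35)), Add(-12473, Mul(-1, -23937))) = Add(Add(62, -35, Mul(Add(144, 156, Mul(13, Add(4, 3)), Mul(12, Add(4, 3))), 35)), Add(-12473, 23937)) = Add(Add(62, -35, Mul(Add(144, 156, Mul(13, 7), Mul(12, 7)), 35)), 11464) = Add(Add(62, -35, Mul(Add(144, 156, 91, 84), 35)), 11464) = Add(Add(62, -35, Mul(475, 35)), 11464) = Add(Add(62, -35, 16625), 11464) = Add(16652, 11464) = 28116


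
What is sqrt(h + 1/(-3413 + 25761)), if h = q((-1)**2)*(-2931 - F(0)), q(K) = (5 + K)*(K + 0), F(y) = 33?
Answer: I*sqrt(2220479574797)/11174 ≈ 133.36*I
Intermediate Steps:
q(K) = K*(5 + K) (q(K) = (5 + K)*K = K*(5 + K))
h = -17784 (h = ((-1)**2*(5 + (-1)**2))*(-2931 - 1*33) = (1*(5 + 1))*(-2931 - 33) = (1*6)*(-2964) = 6*(-2964) = -17784)
sqrt(h + 1/(-3413 + 25761)) = sqrt(-17784 + 1/(-3413 + 25761)) = sqrt(-17784 + 1/22348) = sqrt(-397436831/22348) = I*sqrt(2220479574797)/11174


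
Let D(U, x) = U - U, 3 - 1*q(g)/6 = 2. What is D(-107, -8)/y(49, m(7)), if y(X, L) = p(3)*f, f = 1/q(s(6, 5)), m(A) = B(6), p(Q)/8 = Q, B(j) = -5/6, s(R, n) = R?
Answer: 0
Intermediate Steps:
B(j) = -⅚ (B(j) = -5*⅙ = -⅚)
q(g) = 6 (q(g) = 18 - 6*2 = 18 - 12 = 6)
p(Q) = 8*Q
m(A) = -⅚
f = ⅙ (f = 1/6 = ⅙ ≈ 0.16667)
D(U, x) = 0
y(X, L) = 4 (y(X, L) = (8*3)*(⅙) = 24*(⅙) = 4)
D(-107, -8)/y(49, m(7)) = 0/4 = 0*(¼) = 0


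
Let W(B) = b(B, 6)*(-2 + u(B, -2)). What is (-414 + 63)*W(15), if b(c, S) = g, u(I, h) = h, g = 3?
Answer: 4212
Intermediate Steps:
b(c, S) = 3
W(B) = -12 (W(B) = 3*(-2 - 2) = 3*(-4) = -12)
(-414 + 63)*W(15) = (-414 + 63)*(-12) = -351*(-12) = 4212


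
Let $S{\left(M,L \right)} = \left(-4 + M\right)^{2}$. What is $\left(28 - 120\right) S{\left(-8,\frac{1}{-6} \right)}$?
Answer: $-13248$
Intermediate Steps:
$\left(28 - 120\right) S{\left(-8,\frac{1}{-6} \right)} = \left(28 - 120\right) \left(-4 - 8\right)^{2} = - 92 \left(-12\right)^{2} = \left(-92\right) 144 = -13248$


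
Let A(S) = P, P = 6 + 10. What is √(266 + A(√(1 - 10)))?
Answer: √282 ≈ 16.793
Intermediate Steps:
P = 16
A(S) = 16
√(266 + A(√(1 - 10))) = √(266 + 16) = √282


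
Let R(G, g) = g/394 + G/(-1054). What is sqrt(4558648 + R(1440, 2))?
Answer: 13*sqrt(290738742384549)/103819 ≈ 2135.1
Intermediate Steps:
R(G, g) = -G/1054 + g/394 (R(G, g) = g*(1/394) + G*(-1/1054) = g/394 - G/1054 = -G/1054 + g/394)
sqrt(4558648 + R(1440, 2)) = sqrt(4558648 + (-1/1054*1440 + (1/394)*2)) = sqrt(4558648 + (-720/527 + 1/197)) = sqrt(4558648 - 141313/103819) = sqrt(473274135399/103819) = 13*sqrt(290738742384549)/103819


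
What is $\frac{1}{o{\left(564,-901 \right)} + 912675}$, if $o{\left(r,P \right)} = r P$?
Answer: $\frac{1}{404511} \approx 2.4721 \cdot 10^{-6}$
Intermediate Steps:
$o{\left(r,P \right)} = P r$
$\frac{1}{o{\left(564,-901 \right)} + 912675} = \frac{1}{\left(-901\right) 564 + 912675} = \frac{1}{-508164 + 912675} = \frac{1}{404511}$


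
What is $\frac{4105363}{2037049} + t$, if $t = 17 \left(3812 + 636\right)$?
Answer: $\frac{154037602547}{2037049} \approx 75618.0$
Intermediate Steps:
$t = 75616$ ($t = 17 \cdot 4448 = 75616$)
$\frac{4105363}{2037049} + t = \frac{4105363}{2037049} + 75616 = \frac{154037602547}{2037049}$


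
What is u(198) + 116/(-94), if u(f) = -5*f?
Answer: -46588/47 ≈ -991.23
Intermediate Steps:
u(198) + 116/(-94) = -5*198 + 116/(-94) = -990 + 116*(-1/94) = -990 - 58/47 = -46588/47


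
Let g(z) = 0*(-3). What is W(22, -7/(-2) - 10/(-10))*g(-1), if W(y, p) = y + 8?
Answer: 0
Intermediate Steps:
W(y, p) = 8 + y
g(z) = 0
W(22, -7/(-2) - 10/(-10))*g(-1) = (8 + 22)*0 = 30*0 = 0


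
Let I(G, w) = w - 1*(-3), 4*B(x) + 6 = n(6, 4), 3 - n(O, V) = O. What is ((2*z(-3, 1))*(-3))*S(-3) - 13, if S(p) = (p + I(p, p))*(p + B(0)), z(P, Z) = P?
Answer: 541/2 ≈ 270.50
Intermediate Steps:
n(O, V) = 3 - O
B(x) = -9/4 (B(x) = -3/2 + (3 - 1*6)/4 = -3/2 + (3 - 6)/4 = -3/2 + (1/4)*(-3) = -3/2 - 3/4 = -9/4)
I(G, w) = 3 + w (I(G, w) = w + 3 = 3 + w)
S(p) = (3 + 2*p)*(-9/4 + p) (S(p) = (p + (3 + p))*(p - 9/4) = (3 + 2*p)*(-9/4 + p))
((2*z(-3, 1))*(-3))*S(-3) - 13 = ((2*(-3))*(-3))*(-27/4 + 2*(-3)**2 - 3/2*(-3)) - 13 = (-6*(-3))*(-27/4 + 2*9 + 9/2) - 13 = 18*(-27/4 + 18 + 9/2) - 13 = 18*(63/4) - 13 = 567/2 - 13 = 541/2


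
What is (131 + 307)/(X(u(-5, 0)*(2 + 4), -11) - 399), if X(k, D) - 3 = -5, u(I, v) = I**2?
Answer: -438/401 ≈ -1.0923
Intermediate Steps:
X(k, D) = -2 (X(k, D) = 3 - 5 = -2)
(131 + 307)/(X(u(-5, 0)*(2 + 4), -11) - 399) = (131 + 307)/(-2 - 399) = 438/(-401) = 438*(-1/401) = -438/401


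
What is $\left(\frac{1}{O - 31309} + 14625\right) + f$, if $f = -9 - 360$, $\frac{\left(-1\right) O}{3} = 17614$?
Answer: $\frac{1199656655}{84151} \approx 14256.0$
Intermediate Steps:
$O = -52842$ ($O = \left(-3\right) 17614 = -52842$)
$f = -369$ ($f = -9 - 360 = -369$)
$\left(\frac{1}{O - 31309} + 14625\right) + f = \left(\frac{1}{-52842 - 31309} + 14625\right) - 369 = \left(\frac{1}{-84151} + 14625\right) - 369 = \left(- \frac{1}{84151} + 14625\right) - 369 = \frac{1230708374}{84151} - 369 = \frac{1199656655}{84151}$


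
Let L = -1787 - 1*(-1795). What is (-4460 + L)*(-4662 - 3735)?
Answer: 37383444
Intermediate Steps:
L = 8 (L = -1787 + 1795 = 8)
(-4460 + L)*(-4662 - 3735) = (-4460 + 8)*(-4662 - 3735) = -4452*(-8397) = 37383444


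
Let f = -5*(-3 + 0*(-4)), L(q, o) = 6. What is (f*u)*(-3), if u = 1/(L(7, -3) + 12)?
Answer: -5/2 ≈ -2.5000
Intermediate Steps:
f = 15 (f = -5*(-3 + 0) = -5*(-3) = 15)
u = 1/18 (u = 1/(6 + 12) = 1/18 ≈ 0.055556)
(f*u)*(-3) = (15*(1/18))*(-3) = (⅚)*(-3) = -5/2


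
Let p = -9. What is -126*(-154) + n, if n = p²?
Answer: 19485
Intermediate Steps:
n = 81 (n = (-9)² = 81)
-126*(-154) + n = -126*(-154) + 81 = 19404 + 81 = 19485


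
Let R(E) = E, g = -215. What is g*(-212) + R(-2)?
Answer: 45578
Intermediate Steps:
g*(-212) + R(-2) = -215*(-212) - 2 = 45580 - 2 = 45578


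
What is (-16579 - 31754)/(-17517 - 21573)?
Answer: 16111/13030 ≈ 1.2365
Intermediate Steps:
(-16579 - 31754)/(-17517 - 21573) = -48333/(-39090) = -48333*(-1/39090) = 16111/13030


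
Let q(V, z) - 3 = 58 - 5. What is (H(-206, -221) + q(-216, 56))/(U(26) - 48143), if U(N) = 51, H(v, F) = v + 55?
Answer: 95/48092 ≈ 0.0019754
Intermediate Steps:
H(v, F) = 55 + v
q(V, z) = 56 (q(V, z) = 3 + (58 - 5) = 3 + 53 = 56)
(H(-206, -221) + q(-216, 56))/(U(26) - 48143) = ((55 - 206) + 56)/(51 - 48143) = (-151 + 56)/(-48092) = -95*(-1/48092) = 95/48092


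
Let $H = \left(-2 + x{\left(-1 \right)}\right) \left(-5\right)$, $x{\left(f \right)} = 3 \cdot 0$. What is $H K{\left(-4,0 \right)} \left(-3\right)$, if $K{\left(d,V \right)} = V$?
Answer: $0$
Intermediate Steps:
$x{\left(f \right)} = 0$
$H = 10$ ($H = \left(-2 + 0\right) \left(-5\right) = \left(-2\right) \left(-5\right) = 10$)
$H K{\left(-4,0 \right)} \left(-3\right) = 10 \cdot 0 \left(-3\right) = 0 \left(-3\right) = 0$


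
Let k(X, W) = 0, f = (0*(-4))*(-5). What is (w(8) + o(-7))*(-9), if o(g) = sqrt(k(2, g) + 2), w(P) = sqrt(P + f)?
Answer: -27*sqrt(2) ≈ -38.184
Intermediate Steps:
f = 0 (f = 0*(-5) = 0)
w(P) = sqrt(P) (w(P) = sqrt(P + 0) = sqrt(P))
o(g) = sqrt(2) (o(g) = sqrt(0 + 2) = sqrt(2))
(w(8) + o(-7))*(-9) = (sqrt(8) + sqrt(2))*(-9) = (2*sqrt(2) + sqrt(2))*(-9) = (3*sqrt(2))*(-9) = -27*sqrt(2)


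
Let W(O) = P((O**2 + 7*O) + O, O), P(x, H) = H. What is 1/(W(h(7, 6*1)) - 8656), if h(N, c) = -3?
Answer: -1/8659 ≈ -0.00011549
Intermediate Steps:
W(O) = O
1/(W(h(7, 6*1)) - 8656) = 1/(-3 - 8656) = 1/(-8659) = -1/8659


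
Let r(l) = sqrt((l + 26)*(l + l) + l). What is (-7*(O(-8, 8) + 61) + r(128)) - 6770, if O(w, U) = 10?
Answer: -7267 + 8*sqrt(618) ≈ -7068.1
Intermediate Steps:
r(l) = sqrt(l + 2*l*(26 + l)) (r(l) = sqrt((26 + l)*(2*l) + l) = sqrt(2*l*(26 + l) + l) = sqrt(l + 2*l*(26 + l)))
(-7*(O(-8, 8) + 61) + r(128)) - 6770 = (-7*(10 + 61) + sqrt(128*(53 + 2*128))) - 6770 = (-7*71 + sqrt(128*(53 + 256))) - 6770 = (-497 + sqrt(128*309)) - 6770 = (-497 + sqrt(39552)) - 6770 = (-497 + 8*sqrt(618)) - 6770 = -7267 + 8*sqrt(618)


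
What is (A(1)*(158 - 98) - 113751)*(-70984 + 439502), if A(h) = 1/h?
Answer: -41897179938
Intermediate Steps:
(A(1)*(158 - 98) - 113751)*(-70984 + 439502) = ((158 - 98)/1 - 113751)*(-70984 + 439502) = (1*60 - 113751)*368518 = (60 - 113751)*368518 = -113691*368518 = -41897179938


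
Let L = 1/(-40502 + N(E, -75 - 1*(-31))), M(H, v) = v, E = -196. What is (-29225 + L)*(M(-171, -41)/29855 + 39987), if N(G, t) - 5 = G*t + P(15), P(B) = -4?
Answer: -1112161472112281144/951687835 ≈ -1.1686e+9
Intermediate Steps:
N(G, t) = 1 + G*t (N(G, t) = 5 + (G*t - 4) = 5 + (-4 + G*t) = 1 + G*t)
L = -1/31877 (L = 1/(-40502 + (1 - 196*(-75 - 1*(-31)))) = 1/(-40502 + (1 - 196*(-75 + 31))) = 1/(-40502 + (1 - 196*(-44))) = 1/(-40502 + (1 + 8624)) = 1/(-40502 + 8625) = 1/(-31877) = -1/31877 ≈ -3.1371e-5)
(-29225 + L)*(M(-171, -41)/29855 + 39987) = (-29225 - 1/31877)*(-41/29855 + 39987) = -931605326*(-41*1/29855 + 39987)/31877 = -931605326*(-41/29855 + 39987)/31877 = -931605326/31877*1193811844/29855 = -1112161472112281144/951687835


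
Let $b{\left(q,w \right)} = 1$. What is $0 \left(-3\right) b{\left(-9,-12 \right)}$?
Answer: $0$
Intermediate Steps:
$0 \left(-3\right) b{\left(-9,-12 \right)} = 0 \left(-3\right) 1 = 0 \cdot 1 = 0$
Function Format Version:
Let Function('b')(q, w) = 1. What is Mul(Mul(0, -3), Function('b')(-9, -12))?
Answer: 0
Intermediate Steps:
Mul(Mul(0, -3), Function('b')(-9, -12)) = Mul(Mul(0, -3), 1) = Mul(0, 1) = 0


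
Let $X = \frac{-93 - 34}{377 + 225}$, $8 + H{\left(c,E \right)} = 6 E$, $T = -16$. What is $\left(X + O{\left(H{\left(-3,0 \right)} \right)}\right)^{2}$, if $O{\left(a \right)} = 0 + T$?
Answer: $\frac{95238081}{362404} \approx 262.8$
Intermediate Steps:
$H{\left(c,E \right)} = -8 + 6 E$
$X = - \frac{127}{602} \approx -0.21096$
$O{\left(a \right)} = -16$ ($O{\left(a \right)} = 0 - 16 = -16$)
$\left(X + O{\left(H{\left(-3,0 \right)} \right)}\right)^{2} = \left(- \frac{127}{602} - 16\right)^{2} = \left(- \frac{9759}{602}\right)^{2} = \frac{95238081}{362404}$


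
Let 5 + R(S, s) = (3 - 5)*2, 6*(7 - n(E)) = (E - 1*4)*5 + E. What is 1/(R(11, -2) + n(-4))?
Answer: 3/16 ≈ 0.18750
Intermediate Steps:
n(E) = 31/3 - E (n(E) = 7 - ((E - 1*4)*5 + E)/6 = 7 - ((E - 4)*5 + E)/6 = 7 - ((-4 + E)*5 + E)/6 = 7 - ((-20 + 5*E) + E)/6 = 7 - (-20 + 6*E)/6 = 7 + (10/3 - E) = 31/3 - E)
R(S, s) = -9 (R(S, s) = -5 + (3 - 5)*2 = -5 - 2*2 = -5 - 4 = -9)
1/(R(11, -2) + n(-4)) = 1/(-9 + (31/3 - 1*(-4))) = 1/(-9 + (31/3 + 4)) = 1/(-9 + 43/3) = 1/(16/3) = 3/16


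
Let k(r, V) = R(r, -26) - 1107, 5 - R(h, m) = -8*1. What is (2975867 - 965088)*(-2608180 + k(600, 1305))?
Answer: -5246673364446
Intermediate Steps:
R(h, m) = 13 (R(h, m) = 5 - (-8) = 5 - 1*(-8) = 5 + 8 = 13)
k(r, V) = -1094 (k(r, V) = 13 - 1107 = -1094)
(2975867 - 965088)*(-2608180 + k(600, 1305)) = (2975867 - 965088)*(-2608180 - 1094) = 2010779*(-2609274) = -5246673364446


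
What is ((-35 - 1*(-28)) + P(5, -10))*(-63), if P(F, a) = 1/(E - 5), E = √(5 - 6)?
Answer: 11781/26 + 63*I/26 ≈ 453.12 + 2.4231*I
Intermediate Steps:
E = I (E = √(-1) = I ≈ 1.0*I)
P(F, a) = (-5 - I)/26 (P(F, a) = 1/(I - 5) = 1/(-5 + I) = (-5 - I)/26)
((-35 - 1*(-28)) + P(5, -10))*(-63) = ((-35 - 1*(-28)) + (-5/26 - I/26))*(-63) = ((-35 + 28) + (-5/26 - I/26))*(-63) = (-7 + (-5/26 - I/26))*(-63) = (-187/26 - I/26)*(-63) = 11781/26 + 63*I/26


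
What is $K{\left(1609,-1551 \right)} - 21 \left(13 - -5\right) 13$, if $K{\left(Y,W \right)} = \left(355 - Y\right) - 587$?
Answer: $-6755$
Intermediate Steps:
$K{\left(Y,W \right)} = -232 - Y$ ($K{\left(Y,W \right)} = \left(355 - Y\right) - 587 = -232 - Y$)
$K{\left(1609,-1551 \right)} - 21 \left(13 - -5\right) 13 = \left(-232 - 1609\right) - 21 \left(13 - -5\right) 13 = \left(-232 - 1609\right) - 21 \left(13 + 5\right) 13 = -1841 - 21 \cdot 18 \cdot 13 = -1841 - 378 \cdot 13 = -1841 - 4914 = -6755$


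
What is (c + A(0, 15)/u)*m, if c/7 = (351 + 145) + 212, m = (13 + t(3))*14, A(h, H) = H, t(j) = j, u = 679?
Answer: 107684448/97 ≈ 1.1101e+6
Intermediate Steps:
m = 224 (m = (13 + 3)*14 = 16*14 = 224)
c = 4956 (c = 7*((351 + 145) + 212) = 7*(496 + 212) = 7*708 = 4956)
(c + A(0, 15)/u)*m = (4956 + 15/679)*224 = (3365139/679)*224 = 107684448/97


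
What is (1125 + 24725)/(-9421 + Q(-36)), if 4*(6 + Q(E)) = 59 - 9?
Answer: -51700/18829 ≈ -2.7458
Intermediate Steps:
Q(E) = 13/2 (Q(E) = -6 + (59 - 9)/4 = -6 + (¼)*50 = -6 + 25/2 = 13/2)
(1125 + 24725)/(-9421 + Q(-36)) = (1125 + 24725)/(-9421 + 13/2) = 25850/(-18829/2) = 25850*(-2/18829) = -51700/18829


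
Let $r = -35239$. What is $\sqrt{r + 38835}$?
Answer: $2 \sqrt{899} \approx 59.967$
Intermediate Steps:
$\sqrt{r + 38835} = \sqrt{-35239 + 38835} = \sqrt{3596} = 2 \sqrt{899}$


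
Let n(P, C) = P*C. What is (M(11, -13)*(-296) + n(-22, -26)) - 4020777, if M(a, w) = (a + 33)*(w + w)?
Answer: -3681581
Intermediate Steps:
M(a, w) = 2*w*(33 + a) (M(a, w) = (33 + a)*(2*w) = 2*w*(33 + a))
n(P, C) = C*P
(M(11, -13)*(-296) + n(-22, -26)) - 4020777 = ((2*(-13)*(33 + 11))*(-296) - 26*(-22)) - 4020777 = ((2*(-13)*44)*(-296) + 572) - 4020777 = (-1144*(-296) + 572) - 4020777 = (338624 + 572) - 4020777 = 339196 - 4020777 = -3681581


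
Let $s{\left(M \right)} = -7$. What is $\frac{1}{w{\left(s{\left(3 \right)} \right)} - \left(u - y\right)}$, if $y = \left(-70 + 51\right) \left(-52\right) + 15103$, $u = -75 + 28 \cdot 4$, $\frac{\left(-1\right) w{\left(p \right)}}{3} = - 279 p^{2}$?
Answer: $\frac{1}{57067} \approx 1.7523 \cdot 10^{-5}$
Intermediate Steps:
$w{\left(p \right)} = 837 p^{2}$ ($w{\left(p \right)} = - 3 \left(- 279 p^{2}\right) = 837 p^{2}$)
$u = 37$ ($u = -75 + 112 = 37$)
$y = 16091$ ($y = \left(-19\right) \left(-52\right) + 15103 = 988 + 15103 = 16091$)
$\frac{1}{w{\left(s{\left(3 \right)} \right)} - \left(u - y\right)} = \frac{1}{837 \left(-7\right)^{2} + \left(16091 - 37\right)} = \frac{1}{837 \cdot 49 + \left(16091 - 37\right)} = \frac{1}{41013 + 16054} = \frac{1}{57067}$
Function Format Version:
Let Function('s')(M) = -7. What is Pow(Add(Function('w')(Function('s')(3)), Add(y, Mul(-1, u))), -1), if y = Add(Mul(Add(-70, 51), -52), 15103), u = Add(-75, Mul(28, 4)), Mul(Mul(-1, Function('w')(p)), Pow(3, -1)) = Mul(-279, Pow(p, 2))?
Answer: Rational(1, 57067) ≈ 1.7523e-5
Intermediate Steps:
Function('w')(p) = Mul(837, Pow(p, 2)) (Function('w')(p) = Mul(-3, Mul(-279, Pow(p, 2))) = Mul(837, Pow(p, 2)))
u = 37 (u = Add(-75, 112) = 37)
y = 16091 (y = Add(Mul(-19, -52), 15103) = Add(988, 15103) = 16091)
Pow(Add(Function('w')(Function('s')(3)), Add(y, Mul(-1, u))), -1) = Pow(Add(Mul(837, Pow(-7, 2)), Add(16091, Mul(-1, 37))), -1) = Pow(Add(Mul(837, 49), Add(16091, -37)), -1) = Pow(Add(41013, 16054), -1) = Pow(57067, -1) = Rational(1, 57067)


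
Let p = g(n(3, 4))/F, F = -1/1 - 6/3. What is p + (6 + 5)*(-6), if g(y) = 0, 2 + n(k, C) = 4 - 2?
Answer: -66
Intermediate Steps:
n(k, C) = 0 (n(k, C) = -2 + (4 - 2) = -2 + 2 = 0)
F = -3 (F = -1*1 - 6*1/3 = -1 - 2 = -3)
p = 0 (p = 0/(-3) = 0*(-1/3) = 0)
p + (6 + 5)*(-6) = 0 + (6 + 5)*(-6) = 0 + 11*(-6) = 0 - 66 = -66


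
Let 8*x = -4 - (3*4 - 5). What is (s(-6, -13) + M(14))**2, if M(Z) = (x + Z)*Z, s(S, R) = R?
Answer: 429025/16 ≈ 26814.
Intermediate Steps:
x = -11/8 (x = (-4 - (3*4 - 5))/8 = (-4 - (12 - 5))/8 = (-4 - 1*7)/8 = (-4 - 7)/8 = (1/8)*(-11) = -11/8 ≈ -1.3750)
M(Z) = Z*(-11/8 + Z) (M(Z) = (-11/8 + Z)*Z = Z*(-11/8 + Z))
(s(-6, -13) + M(14))**2 = (-13 + (1/8)*14*(-11 + 8*14))**2 = (-13 + (1/8)*14*(-11 + 112))**2 = (-13 + (1/8)*14*101)**2 = (-13 + 707/4)**2 = (655/4)**2 = 429025/16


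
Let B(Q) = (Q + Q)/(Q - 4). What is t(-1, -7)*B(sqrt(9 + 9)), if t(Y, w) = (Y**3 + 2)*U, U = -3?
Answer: -54 - 36*sqrt(2) ≈ -104.91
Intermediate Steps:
B(Q) = 2*Q/(-4 + Q) (B(Q) = (2*Q)/(-4 + Q) = 2*Q/(-4 + Q))
t(Y, w) = -6 - 3*Y**3 (t(Y, w) = (Y**3 + 2)*(-3) = (2 + Y**3)*(-3) = -6 - 3*Y**3)
t(-1, -7)*B(sqrt(9 + 9)) = (-6 - 3*(-1)**3)*(2*sqrt(9 + 9)/(-4 + sqrt(9 + 9))) = (-6 - 3*(-1))*(2*sqrt(18)/(-4 + sqrt(18))) = (-6 + 3)*(2*(3*sqrt(2))/(-4 + 3*sqrt(2))) = -18*sqrt(2)/(-4 + 3*sqrt(2))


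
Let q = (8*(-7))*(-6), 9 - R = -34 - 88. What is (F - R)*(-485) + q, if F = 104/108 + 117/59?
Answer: 99470398/1593 ≈ 62442.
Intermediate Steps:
R = 131 (R = 9 - (-34 - 88) = 9 - 1*(-122) = 9 + 122 = 131)
q = 336 (q = -56*(-6) = 336)
F = 4693/1593 (F = 104*(1/108) + 117*(1/59) = 26/27 + 117/59 = 4693/1593 ≈ 2.9460)
(F - R)*(-485) + q = (4693/1593 - 1*131)*(-485) + 336 = (4693/1593 - 131)*(-485) + 336 = -203990/1593*(-485) + 336 = 98935150/1593 + 336 = 99470398/1593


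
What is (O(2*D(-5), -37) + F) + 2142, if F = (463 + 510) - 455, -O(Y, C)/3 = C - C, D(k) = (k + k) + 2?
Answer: 2660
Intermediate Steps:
D(k) = 2 + 2*k (D(k) = 2*k + 2 = 2 + 2*k)
O(Y, C) = 0 (O(Y, C) = -3*(C - C) = -3*0 = 0)
F = 518 (F = 973 - 455 = 518)
(O(2*D(-5), -37) + F) + 2142 = (0 + 518) + 2142 = 518 + 2142 = 2660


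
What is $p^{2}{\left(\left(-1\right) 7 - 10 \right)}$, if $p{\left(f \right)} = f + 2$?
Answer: $225$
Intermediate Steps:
$p{\left(f \right)} = 2 + f$
$p^{2}{\left(\left(-1\right) 7 - 10 \right)} = \left(2 - 17\right)^{2} = \left(-15\right)^{2} = 225$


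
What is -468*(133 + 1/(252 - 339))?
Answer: -1804920/29 ≈ -62239.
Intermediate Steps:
-468*(133 + 1/(252 - 339)) = -468*(133 + 1/(-87)) = -468*(133 - 1/87) = -468*11570/87 = -1804920/29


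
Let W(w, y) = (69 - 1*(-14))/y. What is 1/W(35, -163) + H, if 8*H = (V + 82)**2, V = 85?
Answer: 2313483/664 ≈ 3484.2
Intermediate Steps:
W(w, y) = 83/y (W(w, y) = (69 + 14)/y = 83/y)
H = 27889/8 (H = (85 + 82)**2/8 = (1/8)*167**2 = (1/8)*27889 = 27889/8 ≈ 3486.1)
1/W(35, -163) + H = 1/(83/(-163)) + 27889/8 = 1/(83*(-1/163)) + 27889/8 = 1/(-83/163) + 27889/8 = -163/83 + 27889/8 = 2313483/664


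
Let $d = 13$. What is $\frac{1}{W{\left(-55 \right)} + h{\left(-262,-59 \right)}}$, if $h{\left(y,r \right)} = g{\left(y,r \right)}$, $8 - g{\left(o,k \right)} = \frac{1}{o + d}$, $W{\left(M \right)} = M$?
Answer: $- \frac{249}{11702} \approx -0.021278$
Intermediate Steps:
$g{\left(o,k \right)} = 8 - \frac{1}{13 + o}$ ($g{\left(o,k \right)} = 8 - \frac{1}{o + 13} = 8 - \frac{1}{13 + o}$)
$h{\left(y,r \right)} = \frac{103 + 8 y}{13 + y}$
$\frac{1}{W{\left(-55 \right)} + h{\left(-262,-59 \right)}} = \frac{1}{-55 + \frac{103 + 8 \left(-262\right)}{13 - 262}} = \frac{1}{-55 + \frac{103 - 2096}{-249}} = \frac{1}{-55 - - \frac{1993}{249}} = \frac{1}{-55 + \frac{1993}{249}} = \frac{1}{- \frac{11702}{249}} = - \frac{249}{11702}$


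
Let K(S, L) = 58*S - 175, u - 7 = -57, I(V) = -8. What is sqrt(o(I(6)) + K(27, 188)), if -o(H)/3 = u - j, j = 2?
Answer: sqrt(1547) ≈ 39.332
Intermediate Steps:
u = -50 (u = 7 - 57 = -50)
o(H) = 156 (o(H) = -3*(-50 - 1*2) = -3*(-50 - 2) = -3*(-52) = 156)
K(S, L) = -175 + 58*S
sqrt(o(I(6)) + K(27, 188)) = sqrt(156 + (-175 + 58*27)) = sqrt(156 + (-175 + 1566)) = sqrt(156 + 1391) = sqrt(1547)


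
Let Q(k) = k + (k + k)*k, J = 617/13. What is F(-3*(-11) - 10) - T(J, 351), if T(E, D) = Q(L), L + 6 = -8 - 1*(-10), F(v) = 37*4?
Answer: 120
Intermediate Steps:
J = 617/13 (J = 617*(1/13) = 617/13 ≈ 47.462)
F(v) = 148
L = -4 (L = -6 + (-8 - 1*(-10)) = -6 + (-8 + 10) = -6 + 2 = -4)
Q(k) = k + 2*k² (Q(k) = k + (2*k)*k = k + 2*k²)
T(E, D) = 28 (T(E, D) = -4*(1 + 2*(-4)) = -4*(1 - 8) = -4*(-7) = 28)
F(-3*(-11) - 10) - T(J, 351) = 148 - 1*28 = 148 - 28 = 120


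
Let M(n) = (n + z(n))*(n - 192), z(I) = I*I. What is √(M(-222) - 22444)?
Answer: 4*I*√1270882 ≈ 4509.3*I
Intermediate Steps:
z(I) = I²
M(n) = (-192 + n)*(n + n²) (M(n) = (n + n²)*(n - 192) = (n + n²)*(-192 + n) = (-192 + n)*(n + n²))
√(M(-222) - 22444) = √(-222*(-192 + (-222)² - 191*(-222)) - 22444) = √(-222*(-192 + 49284 + 42402) - 22444) = √(-222*91494 - 22444) = √(-20311668 - 22444) = √(-20334112) = 4*I*√1270882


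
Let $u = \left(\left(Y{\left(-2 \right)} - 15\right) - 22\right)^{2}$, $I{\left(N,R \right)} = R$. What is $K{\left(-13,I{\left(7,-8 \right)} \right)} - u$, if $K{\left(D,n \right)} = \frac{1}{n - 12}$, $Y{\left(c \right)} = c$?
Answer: $- \frac{30421}{20} \approx -1521.1$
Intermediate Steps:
$K{\left(D,n \right)} = \frac{1}{-12 + n}$
$u = 1521$ ($u = \left(\left(-2 - 15\right) - 22\right)^{2} = \left(-17 - 22\right)^{2} = \left(-39\right)^{2} = 1521$)
$K{\left(-13,I{\left(7,-8 \right)} \right)} - u = \frac{1}{-12 - 8} - 1521 = \frac{1}{-20} - 1521 = - \frac{1}{20} - 1521 = - \frac{30421}{20}$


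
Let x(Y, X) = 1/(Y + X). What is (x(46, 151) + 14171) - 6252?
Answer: 1560044/197 ≈ 7919.0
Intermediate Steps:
x(Y, X) = 1/(X + Y)
(x(46, 151) + 14171) - 6252 = (1/(151 + 46) + 14171) - 6252 = (1/197 + 14171) - 6252 = 2791688/197 - 6252 = 1560044/197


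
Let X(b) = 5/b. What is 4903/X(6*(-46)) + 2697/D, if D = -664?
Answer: -898556877/3320 ≈ -2.7065e+5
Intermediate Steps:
4903/X(6*(-46)) + 2697/D = 4903/((5/((6*(-46))))) + 2697/(-664) = 4903/((5/(-276))) + 2697*(-1/664) = 4903/((5*(-1/276))) - 2697/664 = 4903/(-5/276) - 2697/664 = 4903*(-276/5) - 2697/664 = -1353228/5 - 2697/664 = -898556877/3320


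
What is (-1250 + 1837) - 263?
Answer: 324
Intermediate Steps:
(-1250 + 1837) - 263 = 587 - 263 = 324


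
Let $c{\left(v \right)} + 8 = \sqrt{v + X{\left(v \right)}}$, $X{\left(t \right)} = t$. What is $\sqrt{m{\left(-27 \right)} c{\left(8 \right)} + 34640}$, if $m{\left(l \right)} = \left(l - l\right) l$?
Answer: $4 \sqrt{2165} \approx 186.12$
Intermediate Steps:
$c{\left(v \right)} = -8 + \sqrt{2} \sqrt{v}$ ($c{\left(v \right)} = -8 + \sqrt{v + v} = -8 + \sqrt{2 v} = -8 + \sqrt{2} \sqrt{v}$)
$m{\left(l \right)} = 0$ ($m{\left(l \right)} = 0 l = 0$)
$\sqrt{m{\left(-27 \right)} c{\left(8 \right)} + 34640} = \sqrt{0 \left(-8 + \sqrt{2} \sqrt{8}\right) + 34640} = \sqrt{0 \left(-8 + \sqrt{2} \cdot 2 \sqrt{2}\right) + 34640} = \sqrt{0 \left(-8 + 4\right) + 34640} = \sqrt{0 \left(-4\right) + 34640} = \sqrt{0 + 34640} = \sqrt{34640} = 4 \sqrt{2165}$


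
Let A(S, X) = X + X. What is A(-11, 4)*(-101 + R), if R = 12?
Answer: -712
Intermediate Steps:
A(S, X) = 2*X
A(-11, 4)*(-101 + R) = (2*4)*(-101 + 12) = 8*(-89) = -712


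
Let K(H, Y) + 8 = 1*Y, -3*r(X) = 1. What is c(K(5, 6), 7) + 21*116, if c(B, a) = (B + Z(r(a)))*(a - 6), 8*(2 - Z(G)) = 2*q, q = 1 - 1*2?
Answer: 9745/4 ≈ 2436.3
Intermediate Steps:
q = -1 (q = 1 - 2 = -1)
r(X) = -⅓ (r(X) = -⅓*1 = -⅓)
Z(G) = 9/4 (Z(G) = 2 - (-1)/4 = 2 - ⅛*(-2) = 2 + ¼ = 9/4)
K(H, Y) = -8 + Y (K(H, Y) = -8 + 1*Y = -8 + Y)
c(B, a) = (-6 + a)*(9/4 + B) (c(B, a) = (B + 9/4)*(a - 6) = (9/4 + B)*(-6 + a) = (-6 + a)*(9/4 + B))
c(K(5, 6), 7) + 21*116 = (-27/2 - 6*(-8 + 6) + (9/4)*7 + (-8 + 6)*7) + 21*116 = (-27/2 - 6*(-2) + 63/4 - 2*7) + 2436 = (-27/2 + 12 + 63/4 - 14) + 2436 = ¼ + 2436 = 9745/4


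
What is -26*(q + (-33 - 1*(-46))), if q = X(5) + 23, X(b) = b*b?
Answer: -1586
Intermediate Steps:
X(b) = b**2
q = 48 (q = 5**2 + 23 = 25 + 23 = 48)
-26*(q + (-33 - 1*(-46))) = -26*(48 + (-33 - 1*(-46))) = -26*(48 + (-33 + 46)) = -26*(48 + 13) = -26*61 = -1586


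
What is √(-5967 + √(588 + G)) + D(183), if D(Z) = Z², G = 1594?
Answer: 33489 + √(-5967 + √2182) ≈ 33489.0 + 76.943*I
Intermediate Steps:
√(-5967 + √(588 + G)) + D(183) = √(-5967 + √(588 + 1594)) + 183² = √(-5967 + √2182) + 33489 = 33489 + √(-5967 + √2182)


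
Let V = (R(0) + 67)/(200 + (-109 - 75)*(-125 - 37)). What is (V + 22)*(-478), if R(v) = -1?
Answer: -7172629/682 ≈ -10517.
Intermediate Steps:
V = 3/1364 (V = (-1 + 67)/(200 + (-109 - 75)*(-125 - 37)) = 66/(200 - 184*(-162)) = 66/(200 + 29808) = 66/30008 = 66*(1/30008) = 3/1364 ≈ 0.0021994)
(V + 22)*(-478) = (3/1364 + 22)*(-478) = (30011/1364)*(-478) = -7172629/682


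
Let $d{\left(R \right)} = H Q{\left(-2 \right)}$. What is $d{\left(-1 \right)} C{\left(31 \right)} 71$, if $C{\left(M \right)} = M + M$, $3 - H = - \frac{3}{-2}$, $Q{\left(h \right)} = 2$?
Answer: $13206$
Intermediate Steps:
$H = \frac{3}{2}$ ($H = 3 - - \frac{3}{-2} = 3 - \left(-3\right) \left(- \frac{1}{2}\right) = 3 - \frac{3}{2} = \frac{3}{2} \approx 1.5$)
$C{\left(M \right)} = 2 M$
$d{\left(R \right)} = 3$ ($d{\left(R \right)} = \frac{3}{2} \cdot 2 = 3$)
$d{\left(-1 \right)} C{\left(31 \right)} 71 = 3 \cdot 2 \cdot 31 \cdot 71 = 3 \cdot 62 \cdot 71 = 186 \cdot 71 = 13206$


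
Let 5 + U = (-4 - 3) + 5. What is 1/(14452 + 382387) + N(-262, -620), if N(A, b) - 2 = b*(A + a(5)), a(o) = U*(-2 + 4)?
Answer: 67907883359/396839 ≈ 1.7112e+5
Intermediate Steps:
U = -7 (U = -5 + ((-4 - 3) + 5) = -5 + (-7 + 5) = -5 - 2 = -7)
a(o) = -14 (a(o) = -7*(-2 + 4) = -7*2 = -14)
N(A, b) = 2 + b*(-14 + A) (N(A, b) = 2 + b*(A - 14) = 2 + b*(-14 + A))
1/(14452 + 382387) + N(-262, -620) = 1/(14452 + 382387) + (2 - 14*(-620) - 262*(-620)) = 1/396839 + (2 + 8680 + 162440) = 1/396839 + 171122 = 67907883359/396839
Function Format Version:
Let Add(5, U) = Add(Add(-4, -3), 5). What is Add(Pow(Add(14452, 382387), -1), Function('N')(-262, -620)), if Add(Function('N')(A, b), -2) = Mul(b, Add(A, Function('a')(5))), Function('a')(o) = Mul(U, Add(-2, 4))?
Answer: Rational(67907883359, 396839) ≈ 1.7112e+5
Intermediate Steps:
U = -7 (U = Add(-5, Add(Add(-4, -3), 5)) = Add(-5, Add(-7, 5)) = Add(-5, -2) = -7)
Function('a')(o) = -14 (Function('a')(o) = Mul(-7, Add(-2, 4)) = Mul(-7, 2) = -14)
Function('N')(A, b) = Add(2, Mul(b, Add(-14, A))) (Function('N')(A, b) = Add(2, Mul(b, Add(A, -14))) = Add(2, Mul(b, Add(-14, A))))
Add(Pow(Add(14452, 382387), -1), Function('N')(-262, -620)) = Add(Pow(Add(14452, 382387), -1), Add(2, Mul(-14, -620), Mul(-262, -620))) = Add(Pow(396839, -1), Add(2, 8680, 162440)) = Add(Rational(1, 396839), 171122) = Rational(67907883359, 396839)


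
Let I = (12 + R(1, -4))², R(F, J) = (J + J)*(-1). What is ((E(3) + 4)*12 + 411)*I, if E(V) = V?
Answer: 198000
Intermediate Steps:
R(F, J) = -2*J (R(F, J) = (2*J)*(-1) = -2*J)
I = 400 (I = (12 - 2*(-4))² = (12 + 8)² = 20² = 400)
((E(3) + 4)*12 + 411)*I = ((3 + 4)*12 + 411)*400 = (7*12 + 411)*400 = (84 + 411)*400 = 495*400 = 198000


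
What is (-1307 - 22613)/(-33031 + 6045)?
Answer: 11960/13493 ≈ 0.88639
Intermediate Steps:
(-1307 - 22613)/(-33031 + 6045) = -23920/(-26986) = -23920*(-1/26986) = 11960/13493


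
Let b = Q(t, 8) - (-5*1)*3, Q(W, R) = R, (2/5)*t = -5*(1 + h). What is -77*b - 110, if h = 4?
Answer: -1881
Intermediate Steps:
t = -125/2 (t = 5*(-5*(1 + 4))/2 = 5*(-5*5)/2 = (5/2)*(-25) = -125/2 ≈ -62.500)
b = 23 (b = 8 - (-5*1)*3 = 8 - (-5)*3 = 8 - 1*(-15) = 8 + 15 = 23)
-77*b - 110 = -77*23 - 110 = -1771 - 110 = -1881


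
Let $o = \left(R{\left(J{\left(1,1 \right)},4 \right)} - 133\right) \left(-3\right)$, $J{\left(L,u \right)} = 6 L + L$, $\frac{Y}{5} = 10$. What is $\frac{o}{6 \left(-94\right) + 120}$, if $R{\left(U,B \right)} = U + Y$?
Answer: $- \frac{19}{37} \approx -0.51351$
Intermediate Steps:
$Y = 50$ ($Y = 5 \cdot 10 = 50$)
$J{\left(L,u \right)} = 7 L$
$R{\left(U,B \right)} = 50 + U$ ($R{\left(U,B \right)} = U + 50 = 50 + U$)
$o = 228$ ($o = \left(\left(50 + 7 \cdot 1\right) - 133\right) \left(-3\right) = \left(\left(50 + 7\right) - 133\right) \left(-3\right) = \left(57 - 133\right) \left(-3\right) = \left(-76\right) \left(-3\right) = 228$)
$\frac{o}{6 \left(-94\right) + 120} = \frac{228}{6 \left(-94\right) + 120} = \frac{228}{-564 + 120} = \frac{228}{-444} = 228 \left(- \frac{1}{444}\right) = - \frac{19}{37}$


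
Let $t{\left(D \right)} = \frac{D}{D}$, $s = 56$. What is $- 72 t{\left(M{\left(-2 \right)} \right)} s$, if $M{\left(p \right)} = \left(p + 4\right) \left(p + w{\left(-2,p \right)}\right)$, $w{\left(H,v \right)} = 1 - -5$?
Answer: $-4032$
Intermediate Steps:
$w{\left(H,v \right)} = 6$ ($w{\left(H,v \right)} = 1 + 5 = 6$)
$M{\left(p \right)} = \left(4 + p\right) \left(6 + p\right)$ ($M{\left(p \right)} = \left(p + 4\right) \left(p + 6\right) = \left(4 + p\right) \left(6 + p\right)$)
$t{\left(D \right)} = 1$
$- 72 t{\left(M{\left(-2 \right)} \right)} s = \left(-72\right) 1 \cdot 56 = \left(-72\right) 56 = -4032$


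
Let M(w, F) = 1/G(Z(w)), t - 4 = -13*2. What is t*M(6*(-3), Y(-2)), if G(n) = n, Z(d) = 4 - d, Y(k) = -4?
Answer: -1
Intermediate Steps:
t = -22 (t = 4 - 13*2 = 4 - 26 = -22)
M(w, F) = 1/(4 - w)
t*M(6*(-3), Y(-2)) = -(-22)/(-4 + 6*(-3)) = -(-22)/(-4 - 18) = -(-22)/(-22) = -(-22)*(-1)/22 = -22*1/22 = -1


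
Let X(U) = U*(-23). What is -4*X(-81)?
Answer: -7452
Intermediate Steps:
X(U) = -23*U
-4*X(-81) = -(-92)*(-81) = -4*1863 = -7452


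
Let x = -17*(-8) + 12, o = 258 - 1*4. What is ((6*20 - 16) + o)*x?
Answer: 52984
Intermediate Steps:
o = 254 (o = 258 - 4 = 254)
x = 148 (x = 136 + 12 = 148)
((6*20 - 16) + o)*x = ((6*20 - 16) + 254)*148 = ((120 - 16) + 254)*148 = (104 + 254)*148 = 358*148 = 52984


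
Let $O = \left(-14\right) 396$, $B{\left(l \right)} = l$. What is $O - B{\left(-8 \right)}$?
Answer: $-5536$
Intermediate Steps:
$O = -5544$
$O - B{\left(-8 \right)} = -5544 - -8 = -5544 + 8 = -5536$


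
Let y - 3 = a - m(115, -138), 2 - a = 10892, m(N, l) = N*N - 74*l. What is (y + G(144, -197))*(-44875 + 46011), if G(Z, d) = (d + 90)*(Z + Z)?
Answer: -73999040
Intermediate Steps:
G(Z, d) = 2*Z*(90 + d) (G(Z, d) = (90 + d)*(2*Z) = 2*Z*(90 + d))
m(N, l) = N**2 - 74*l
a = -10890 (a = 2 - 1*10892 = 2 - 10892 = -10890)
y = -34324 (y = 3 + (-10890 - (115**2 - 74*(-138))) = 3 + (-10890 - (13225 + 10212)) = 3 + (-10890 - 1*23437) = 3 + (-10890 - 23437) = 3 - 34327 = -34324)
(y + G(144, -197))*(-44875 + 46011) = (-34324 + 2*144*(90 - 197))*(-44875 + 46011) = (-34324 + 2*144*(-107))*1136 = (-34324 - 30816)*1136 = -65140*1136 = -73999040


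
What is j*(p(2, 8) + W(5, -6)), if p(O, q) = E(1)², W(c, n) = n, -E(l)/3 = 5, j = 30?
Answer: 6570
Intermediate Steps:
E(l) = -15 (E(l) = -3*5 = -15)
p(O, q) = 225 (p(O, q) = (-15)² = 225)
j*(p(2, 8) + W(5, -6)) = 30*(225 - 6) = 30*219 = 6570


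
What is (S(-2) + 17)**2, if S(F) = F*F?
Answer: 441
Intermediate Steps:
S(F) = F**2
(S(-2) + 17)**2 = ((-2)**2 + 17)**2 = (4 + 17)**2 = 21**2 = 441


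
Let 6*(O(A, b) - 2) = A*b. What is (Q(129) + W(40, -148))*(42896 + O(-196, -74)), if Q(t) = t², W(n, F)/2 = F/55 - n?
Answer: 123786853814/165 ≈ 7.5022e+8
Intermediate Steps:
W(n, F) = -2*n + 2*F/55 (W(n, F) = 2*(F/55 - n) = 2*(-n + F/55) = -2*n + 2*F/55)
O(A, b) = 2 + A*b/6 (O(A, b) = 2 + (A*b)/6 = 2 + A*b/6)
(Q(129) + W(40, -148))*(42896 + O(-196, -74)) = (129² + (-2*40 + (2/55)*(-148)))*(42896 + (2 + (⅙)*(-196)*(-74))) = (16641 + (-80 - 296/55))*(42896 + (2 + 7252/3)) = (16641 - 4696/55)*(42896 + 7258/3) = (910559/55)*(135946/3) = 123786853814/165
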